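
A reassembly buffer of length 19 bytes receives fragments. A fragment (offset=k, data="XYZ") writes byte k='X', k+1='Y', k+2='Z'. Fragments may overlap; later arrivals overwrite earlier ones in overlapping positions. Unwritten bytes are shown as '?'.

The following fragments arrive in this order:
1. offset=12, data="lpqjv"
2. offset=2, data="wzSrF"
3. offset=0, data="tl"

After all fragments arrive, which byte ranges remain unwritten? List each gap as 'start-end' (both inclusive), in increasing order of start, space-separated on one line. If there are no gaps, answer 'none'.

Answer: 7-11 17-18

Derivation:
Fragment 1: offset=12 len=5
Fragment 2: offset=2 len=5
Fragment 3: offset=0 len=2
Gaps: 7-11 17-18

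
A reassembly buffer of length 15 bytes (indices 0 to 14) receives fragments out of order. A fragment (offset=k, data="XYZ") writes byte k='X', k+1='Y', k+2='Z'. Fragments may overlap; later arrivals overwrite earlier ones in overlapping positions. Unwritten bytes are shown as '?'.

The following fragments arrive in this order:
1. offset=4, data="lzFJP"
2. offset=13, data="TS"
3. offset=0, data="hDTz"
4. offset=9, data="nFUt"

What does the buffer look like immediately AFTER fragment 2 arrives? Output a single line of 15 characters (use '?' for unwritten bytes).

Answer: ????lzFJP????TS

Derivation:
Fragment 1: offset=4 data="lzFJP" -> buffer=????lzFJP??????
Fragment 2: offset=13 data="TS" -> buffer=????lzFJP????TS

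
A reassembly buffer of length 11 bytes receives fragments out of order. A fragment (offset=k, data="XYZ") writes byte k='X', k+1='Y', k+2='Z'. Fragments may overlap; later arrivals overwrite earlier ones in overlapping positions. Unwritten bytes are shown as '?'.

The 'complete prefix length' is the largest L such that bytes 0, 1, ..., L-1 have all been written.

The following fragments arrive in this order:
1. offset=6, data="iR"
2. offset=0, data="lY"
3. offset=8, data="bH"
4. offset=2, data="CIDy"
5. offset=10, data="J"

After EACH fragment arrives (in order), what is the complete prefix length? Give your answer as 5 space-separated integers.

Fragment 1: offset=6 data="iR" -> buffer=??????iR??? -> prefix_len=0
Fragment 2: offset=0 data="lY" -> buffer=lY????iR??? -> prefix_len=2
Fragment 3: offset=8 data="bH" -> buffer=lY????iRbH? -> prefix_len=2
Fragment 4: offset=2 data="CIDy" -> buffer=lYCIDyiRbH? -> prefix_len=10
Fragment 5: offset=10 data="J" -> buffer=lYCIDyiRbHJ -> prefix_len=11

Answer: 0 2 2 10 11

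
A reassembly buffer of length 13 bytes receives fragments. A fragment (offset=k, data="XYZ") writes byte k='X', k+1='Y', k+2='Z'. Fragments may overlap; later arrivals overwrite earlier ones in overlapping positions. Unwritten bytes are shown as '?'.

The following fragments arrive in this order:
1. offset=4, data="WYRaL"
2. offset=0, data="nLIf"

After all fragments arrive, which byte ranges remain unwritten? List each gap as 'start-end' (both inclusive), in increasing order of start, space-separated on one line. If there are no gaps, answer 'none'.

Answer: 9-12

Derivation:
Fragment 1: offset=4 len=5
Fragment 2: offset=0 len=4
Gaps: 9-12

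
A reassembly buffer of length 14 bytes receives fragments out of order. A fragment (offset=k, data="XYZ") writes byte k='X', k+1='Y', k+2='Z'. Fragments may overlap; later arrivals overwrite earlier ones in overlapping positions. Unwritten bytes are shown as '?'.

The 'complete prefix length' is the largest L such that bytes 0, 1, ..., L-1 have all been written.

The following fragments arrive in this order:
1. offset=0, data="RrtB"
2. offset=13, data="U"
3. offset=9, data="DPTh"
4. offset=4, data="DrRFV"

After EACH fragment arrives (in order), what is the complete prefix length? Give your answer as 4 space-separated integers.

Answer: 4 4 4 14

Derivation:
Fragment 1: offset=0 data="RrtB" -> buffer=RrtB?????????? -> prefix_len=4
Fragment 2: offset=13 data="U" -> buffer=RrtB?????????U -> prefix_len=4
Fragment 3: offset=9 data="DPTh" -> buffer=RrtB?????DPThU -> prefix_len=4
Fragment 4: offset=4 data="DrRFV" -> buffer=RrtBDrRFVDPThU -> prefix_len=14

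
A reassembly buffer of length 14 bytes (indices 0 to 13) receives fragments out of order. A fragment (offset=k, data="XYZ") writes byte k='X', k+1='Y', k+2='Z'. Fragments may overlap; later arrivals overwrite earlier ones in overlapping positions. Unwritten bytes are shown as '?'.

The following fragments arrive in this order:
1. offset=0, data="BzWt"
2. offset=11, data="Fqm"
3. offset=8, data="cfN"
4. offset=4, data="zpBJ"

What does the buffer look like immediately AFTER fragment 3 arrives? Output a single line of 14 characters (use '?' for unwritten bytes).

Answer: BzWt????cfNFqm

Derivation:
Fragment 1: offset=0 data="BzWt" -> buffer=BzWt??????????
Fragment 2: offset=11 data="Fqm" -> buffer=BzWt???????Fqm
Fragment 3: offset=8 data="cfN" -> buffer=BzWt????cfNFqm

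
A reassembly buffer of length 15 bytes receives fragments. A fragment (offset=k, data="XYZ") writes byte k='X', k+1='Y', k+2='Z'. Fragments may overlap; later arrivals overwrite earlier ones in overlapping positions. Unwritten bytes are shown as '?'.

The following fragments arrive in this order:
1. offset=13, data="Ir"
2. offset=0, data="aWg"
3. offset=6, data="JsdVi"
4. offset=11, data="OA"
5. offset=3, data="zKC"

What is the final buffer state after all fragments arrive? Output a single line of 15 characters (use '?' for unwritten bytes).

Answer: aWgzKCJsdViOAIr

Derivation:
Fragment 1: offset=13 data="Ir" -> buffer=?????????????Ir
Fragment 2: offset=0 data="aWg" -> buffer=aWg??????????Ir
Fragment 3: offset=6 data="JsdVi" -> buffer=aWg???JsdVi??Ir
Fragment 4: offset=11 data="OA" -> buffer=aWg???JsdViOAIr
Fragment 5: offset=3 data="zKC" -> buffer=aWgzKCJsdViOAIr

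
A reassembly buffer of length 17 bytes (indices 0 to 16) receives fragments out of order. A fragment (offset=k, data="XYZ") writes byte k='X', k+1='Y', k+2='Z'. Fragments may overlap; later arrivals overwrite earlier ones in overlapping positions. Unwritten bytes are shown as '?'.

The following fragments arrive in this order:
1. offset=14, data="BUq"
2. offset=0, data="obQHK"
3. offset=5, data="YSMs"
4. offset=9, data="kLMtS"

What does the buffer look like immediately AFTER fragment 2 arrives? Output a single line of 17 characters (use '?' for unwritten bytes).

Answer: obQHK?????????BUq

Derivation:
Fragment 1: offset=14 data="BUq" -> buffer=??????????????BUq
Fragment 2: offset=0 data="obQHK" -> buffer=obQHK?????????BUq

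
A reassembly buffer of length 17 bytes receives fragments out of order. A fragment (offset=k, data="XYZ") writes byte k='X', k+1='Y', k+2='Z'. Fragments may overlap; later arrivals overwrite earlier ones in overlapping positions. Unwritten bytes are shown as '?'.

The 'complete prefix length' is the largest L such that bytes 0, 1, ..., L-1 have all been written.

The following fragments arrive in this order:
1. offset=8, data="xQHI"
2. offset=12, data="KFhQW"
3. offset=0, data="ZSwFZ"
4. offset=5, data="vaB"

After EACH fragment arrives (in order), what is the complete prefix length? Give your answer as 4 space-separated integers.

Fragment 1: offset=8 data="xQHI" -> buffer=????????xQHI????? -> prefix_len=0
Fragment 2: offset=12 data="KFhQW" -> buffer=????????xQHIKFhQW -> prefix_len=0
Fragment 3: offset=0 data="ZSwFZ" -> buffer=ZSwFZ???xQHIKFhQW -> prefix_len=5
Fragment 4: offset=5 data="vaB" -> buffer=ZSwFZvaBxQHIKFhQW -> prefix_len=17

Answer: 0 0 5 17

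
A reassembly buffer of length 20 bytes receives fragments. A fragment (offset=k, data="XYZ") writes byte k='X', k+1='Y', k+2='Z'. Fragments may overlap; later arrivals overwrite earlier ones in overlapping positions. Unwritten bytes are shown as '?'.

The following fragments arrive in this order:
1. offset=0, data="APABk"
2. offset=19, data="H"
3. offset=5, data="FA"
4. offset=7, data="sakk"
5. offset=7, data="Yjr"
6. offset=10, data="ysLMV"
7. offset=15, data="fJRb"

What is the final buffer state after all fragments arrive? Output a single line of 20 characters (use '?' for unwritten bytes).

Answer: APABkFAYjrysLMVfJRbH

Derivation:
Fragment 1: offset=0 data="APABk" -> buffer=APABk???????????????
Fragment 2: offset=19 data="H" -> buffer=APABk??????????????H
Fragment 3: offset=5 data="FA" -> buffer=APABkFA????????????H
Fragment 4: offset=7 data="sakk" -> buffer=APABkFAsakk????????H
Fragment 5: offset=7 data="Yjr" -> buffer=APABkFAYjrk????????H
Fragment 6: offset=10 data="ysLMV" -> buffer=APABkFAYjrysLMV????H
Fragment 7: offset=15 data="fJRb" -> buffer=APABkFAYjrysLMVfJRbH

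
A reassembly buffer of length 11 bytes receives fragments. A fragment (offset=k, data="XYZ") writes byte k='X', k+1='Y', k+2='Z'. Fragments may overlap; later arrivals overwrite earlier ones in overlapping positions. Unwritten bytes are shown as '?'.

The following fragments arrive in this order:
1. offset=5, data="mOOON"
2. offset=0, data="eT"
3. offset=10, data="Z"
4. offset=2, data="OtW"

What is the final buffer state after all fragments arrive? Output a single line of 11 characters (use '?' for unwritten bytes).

Answer: eTOtWmOOONZ

Derivation:
Fragment 1: offset=5 data="mOOON" -> buffer=?????mOOON?
Fragment 2: offset=0 data="eT" -> buffer=eT???mOOON?
Fragment 3: offset=10 data="Z" -> buffer=eT???mOOONZ
Fragment 4: offset=2 data="OtW" -> buffer=eTOtWmOOONZ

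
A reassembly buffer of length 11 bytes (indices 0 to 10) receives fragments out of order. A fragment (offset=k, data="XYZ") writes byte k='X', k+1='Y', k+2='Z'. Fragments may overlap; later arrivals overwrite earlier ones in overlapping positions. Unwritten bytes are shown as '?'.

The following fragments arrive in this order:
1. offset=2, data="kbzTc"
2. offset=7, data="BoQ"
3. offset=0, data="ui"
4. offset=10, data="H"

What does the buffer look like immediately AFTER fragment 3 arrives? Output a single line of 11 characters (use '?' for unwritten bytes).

Fragment 1: offset=2 data="kbzTc" -> buffer=??kbzTc????
Fragment 2: offset=7 data="BoQ" -> buffer=??kbzTcBoQ?
Fragment 3: offset=0 data="ui" -> buffer=uikbzTcBoQ?

Answer: uikbzTcBoQ?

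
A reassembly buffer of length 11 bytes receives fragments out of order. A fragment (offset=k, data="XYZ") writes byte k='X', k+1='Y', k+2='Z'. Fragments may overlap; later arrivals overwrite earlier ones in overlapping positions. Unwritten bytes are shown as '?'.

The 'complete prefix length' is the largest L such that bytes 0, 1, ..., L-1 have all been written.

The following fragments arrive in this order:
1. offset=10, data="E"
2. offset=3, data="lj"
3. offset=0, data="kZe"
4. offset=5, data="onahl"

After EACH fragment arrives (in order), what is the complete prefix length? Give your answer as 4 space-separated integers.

Fragment 1: offset=10 data="E" -> buffer=??????????E -> prefix_len=0
Fragment 2: offset=3 data="lj" -> buffer=???lj?????E -> prefix_len=0
Fragment 3: offset=0 data="kZe" -> buffer=kZelj?????E -> prefix_len=5
Fragment 4: offset=5 data="onahl" -> buffer=kZeljonahlE -> prefix_len=11

Answer: 0 0 5 11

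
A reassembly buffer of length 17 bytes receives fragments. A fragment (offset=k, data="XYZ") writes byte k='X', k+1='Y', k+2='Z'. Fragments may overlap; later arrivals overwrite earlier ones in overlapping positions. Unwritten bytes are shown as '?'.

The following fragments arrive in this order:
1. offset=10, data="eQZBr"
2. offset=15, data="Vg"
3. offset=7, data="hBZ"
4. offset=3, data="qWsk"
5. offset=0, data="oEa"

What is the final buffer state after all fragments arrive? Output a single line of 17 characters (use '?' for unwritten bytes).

Answer: oEaqWskhBZeQZBrVg

Derivation:
Fragment 1: offset=10 data="eQZBr" -> buffer=??????????eQZBr??
Fragment 2: offset=15 data="Vg" -> buffer=??????????eQZBrVg
Fragment 3: offset=7 data="hBZ" -> buffer=???????hBZeQZBrVg
Fragment 4: offset=3 data="qWsk" -> buffer=???qWskhBZeQZBrVg
Fragment 5: offset=0 data="oEa" -> buffer=oEaqWskhBZeQZBrVg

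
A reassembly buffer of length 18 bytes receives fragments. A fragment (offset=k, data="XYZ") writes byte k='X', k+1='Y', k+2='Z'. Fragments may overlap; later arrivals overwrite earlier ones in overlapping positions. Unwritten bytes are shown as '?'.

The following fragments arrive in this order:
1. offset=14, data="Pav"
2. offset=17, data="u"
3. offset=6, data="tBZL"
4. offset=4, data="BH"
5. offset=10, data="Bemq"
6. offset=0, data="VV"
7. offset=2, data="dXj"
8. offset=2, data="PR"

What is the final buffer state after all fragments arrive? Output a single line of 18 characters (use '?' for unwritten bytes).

Fragment 1: offset=14 data="Pav" -> buffer=??????????????Pav?
Fragment 2: offset=17 data="u" -> buffer=??????????????Pavu
Fragment 3: offset=6 data="tBZL" -> buffer=??????tBZL????Pavu
Fragment 4: offset=4 data="BH" -> buffer=????BHtBZL????Pavu
Fragment 5: offset=10 data="Bemq" -> buffer=????BHtBZLBemqPavu
Fragment 6: offset=0 data="VV" -> buffer=VV??BHtBZLBemqPavu
Fragment 7: offset=2 data="dXj" -> buffer=VVdXjHtBZLBemqPavu
Fragment 8: offset=2 data="PR" -> buffer=VVPRjHtBZLBemqPavu

Answer: VVPRjHtBZLBemqPavu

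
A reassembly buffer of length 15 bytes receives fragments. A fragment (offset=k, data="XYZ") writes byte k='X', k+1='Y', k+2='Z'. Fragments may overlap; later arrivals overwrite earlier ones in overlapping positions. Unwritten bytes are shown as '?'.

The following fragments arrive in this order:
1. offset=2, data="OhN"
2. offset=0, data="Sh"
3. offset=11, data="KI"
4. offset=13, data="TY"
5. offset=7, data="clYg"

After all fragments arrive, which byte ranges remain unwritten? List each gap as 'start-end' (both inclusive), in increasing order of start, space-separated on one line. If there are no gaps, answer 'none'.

Fragment 1: offset=2 len=3
Fragment 2: offset=0 len=2
Fragment 3: offset=11 len=2
Fragment 4: offset=13 len=2
Fragment 5: offset=7 len=4
Gaps: 5-6

Answer: 5-6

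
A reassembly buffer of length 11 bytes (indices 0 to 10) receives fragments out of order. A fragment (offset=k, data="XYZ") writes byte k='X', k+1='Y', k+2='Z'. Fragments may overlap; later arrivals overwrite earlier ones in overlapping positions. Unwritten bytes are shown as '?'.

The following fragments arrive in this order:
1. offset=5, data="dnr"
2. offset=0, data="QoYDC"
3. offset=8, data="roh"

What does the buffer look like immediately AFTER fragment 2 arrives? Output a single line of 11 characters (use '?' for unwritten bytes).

Fragment 1: offset=5 data="dnr" -> buffer=?????dnr???
Fragment 2: offset=0 data="QoYDC" -> buffer=QoYDCdnr???

Answer: QoYDCdnr???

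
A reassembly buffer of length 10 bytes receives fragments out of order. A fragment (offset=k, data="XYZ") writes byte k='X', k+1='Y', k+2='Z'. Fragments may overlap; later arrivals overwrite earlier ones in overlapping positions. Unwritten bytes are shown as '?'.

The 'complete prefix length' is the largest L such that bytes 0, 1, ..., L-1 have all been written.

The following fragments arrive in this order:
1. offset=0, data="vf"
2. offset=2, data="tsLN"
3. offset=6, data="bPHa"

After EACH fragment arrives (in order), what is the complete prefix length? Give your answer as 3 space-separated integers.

Fragment 1: offset=0 data="vf" -> buffer=vf???????? -> prefix_len=2
Fragment 2: offset=2 data="tsLN" -> buffer=vftsLN???? -> prefix_len=6
Fragment 3: offset=6 data="bPHa" -> buffer=vftsLNbPHa -> prefix_len=10

Answer: 2 6 10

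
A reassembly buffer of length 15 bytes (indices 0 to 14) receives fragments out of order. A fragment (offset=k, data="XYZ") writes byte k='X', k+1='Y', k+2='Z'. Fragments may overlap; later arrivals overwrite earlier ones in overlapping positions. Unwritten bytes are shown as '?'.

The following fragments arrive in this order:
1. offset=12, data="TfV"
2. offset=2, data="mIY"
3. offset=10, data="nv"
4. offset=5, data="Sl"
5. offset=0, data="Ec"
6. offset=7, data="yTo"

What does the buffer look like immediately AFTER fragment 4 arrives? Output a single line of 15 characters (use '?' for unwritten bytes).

Answer: ??mIYSl???nvTfV

Derivation:
Fragment 1: offset=12 data="TfV" -> buffer=????????????TfV
Fragment 2: offset=2 data="mIY" -> buffer=??mIY???????TfV
Fragment 3: offset=10 data="nv" -> buffer=??mIY?????nvTfV
Fragment 4: offset=5 data="Sl" -> buffer=??mIYSl???nvTfV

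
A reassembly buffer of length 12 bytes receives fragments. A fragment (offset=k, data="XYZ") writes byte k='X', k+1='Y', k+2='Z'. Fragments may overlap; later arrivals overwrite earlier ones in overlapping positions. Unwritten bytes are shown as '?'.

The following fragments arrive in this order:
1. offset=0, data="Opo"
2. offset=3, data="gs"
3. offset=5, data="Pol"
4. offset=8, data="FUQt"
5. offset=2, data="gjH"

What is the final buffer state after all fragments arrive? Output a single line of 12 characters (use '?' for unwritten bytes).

Answer: OpgjHPolFUQt

Derivation:
Fragment 1: offset=0 data="Opo" -> buffer=Opo?????????
Fragment 2: offset=3 data="gs" -> buffer=Opogs???????
Fragment 3: offset=5 data="Pol" -> buffer=OpogsPol????
Fragment 4: offset=8 data="FUQt" -> buffer=OpogsPolFUQt
Fragment 5: offset=2 data="gjH" -> buffer=OpgjHPolFUQt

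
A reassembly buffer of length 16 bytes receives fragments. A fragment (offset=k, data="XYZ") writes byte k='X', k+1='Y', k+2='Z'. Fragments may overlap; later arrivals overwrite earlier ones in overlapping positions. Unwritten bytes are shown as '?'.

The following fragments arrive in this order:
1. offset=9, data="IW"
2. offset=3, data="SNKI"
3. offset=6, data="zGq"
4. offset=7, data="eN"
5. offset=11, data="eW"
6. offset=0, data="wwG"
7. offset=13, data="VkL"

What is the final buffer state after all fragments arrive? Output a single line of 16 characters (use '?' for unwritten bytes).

Fragment 1: offset=9 data="IW" -> buffer=?????????IW?????
Fragment 2: offset=3 data="SNKI" -> buffer=???SNKI??IW?????
Fragment 3: offset=6 data="zGq" -> buffer=???SNKzGqIW?????
Fragment 4: offset=7 data="eN" -> buffer=???SNKzeNIW?????
Fragment 5: offset=11 data="eW" -> buffer=???SNKzeNIWeW???
Fragment 6: offset=0 data="wwG" -> buffer=wwGSNKzeNIWeW???
Fragment 7: offset=13 data="VkL" -> buffer=wwGSNKzeNIWeWVkL

Answer: wwGSNKzeNIWeWVkL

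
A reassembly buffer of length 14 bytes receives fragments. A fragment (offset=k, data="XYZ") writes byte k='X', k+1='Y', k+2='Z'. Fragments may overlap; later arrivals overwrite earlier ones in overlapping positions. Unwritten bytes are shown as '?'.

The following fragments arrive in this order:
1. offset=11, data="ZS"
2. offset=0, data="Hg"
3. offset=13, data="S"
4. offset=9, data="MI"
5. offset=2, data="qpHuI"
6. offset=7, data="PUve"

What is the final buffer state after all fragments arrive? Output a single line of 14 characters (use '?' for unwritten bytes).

Fragment 1: offset=11 data="ZS" -> buffer=???????????ZS?
Fragment 2: offset=0 data="Hg" -> buffer=Hg?????????ZS?
Fragment 3: offset=13 data="S" -> buffer=Hg?????????ZSS
Fragment 4: offset=9 data="MI" -> buffer=Hg???????MIZSS
Fragment 5: offset=2 data="qpHuI" -> buffer=HgqpHuI??MIZSS
Fragment 6: offset=7 data="PUve" -> buffer=HgqpHuIPUveZSS

Answer: HgqpHuIPUveZSS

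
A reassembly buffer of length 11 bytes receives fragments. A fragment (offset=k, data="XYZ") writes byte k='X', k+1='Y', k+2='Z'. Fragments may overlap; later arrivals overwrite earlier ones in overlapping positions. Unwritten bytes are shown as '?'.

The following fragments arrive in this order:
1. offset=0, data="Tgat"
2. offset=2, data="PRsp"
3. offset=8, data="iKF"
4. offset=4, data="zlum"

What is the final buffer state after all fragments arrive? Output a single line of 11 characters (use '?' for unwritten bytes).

Answer: TgPRzlumiKF

Derivation:
Fragment 1: offset=0 data="Tgat" -> buffer=Tgat???????
Fragment 2: offset=2 data="PRsp" -> buffer=TgPRsp?????
Fragment 3: offset=8 data="iKF" -> buffer=TgPRsp??iKF
Fragment 4: offset=4 data="zlum" -> buffer=TgPRzlumiKF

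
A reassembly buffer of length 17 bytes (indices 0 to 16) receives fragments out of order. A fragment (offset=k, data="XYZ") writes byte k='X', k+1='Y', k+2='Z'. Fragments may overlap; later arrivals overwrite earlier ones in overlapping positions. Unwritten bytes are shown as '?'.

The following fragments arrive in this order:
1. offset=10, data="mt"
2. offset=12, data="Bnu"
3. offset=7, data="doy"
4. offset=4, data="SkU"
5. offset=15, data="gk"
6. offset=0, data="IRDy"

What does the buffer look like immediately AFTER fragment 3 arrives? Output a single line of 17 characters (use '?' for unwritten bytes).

Fragment 1: offset=10 data="mt" -> buffer=??????????mt?????
Fragment 2: offset=12 data="Bnu" -> buffer=??????????mtBnu??
Fragment 3: offset=7 data="doy" -> buffer=???????doymtBnu??

Answer: ???????doymtBnu??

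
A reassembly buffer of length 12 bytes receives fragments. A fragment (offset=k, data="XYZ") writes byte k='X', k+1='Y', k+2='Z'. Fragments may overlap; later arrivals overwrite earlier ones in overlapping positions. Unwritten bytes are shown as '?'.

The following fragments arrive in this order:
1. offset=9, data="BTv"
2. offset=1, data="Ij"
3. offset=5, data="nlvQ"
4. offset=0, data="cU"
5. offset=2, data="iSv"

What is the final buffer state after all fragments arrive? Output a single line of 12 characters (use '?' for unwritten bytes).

Fragment 1: offset=9 data="BTv" -> buffer=?????????BTv
Fragment 2: offset=1 data="Ij" -> buffer=?Ij??????BTv
Fragment 3: offset=5 data="nlvQ" -> buffer=?Ij??nlvQBTv
Fragment 4: offset=0 data="cU" -> buffer=cUj??nlvQBTv
Fragment 5: offset=2 data="iSv" -> buffer=cUiSvnlvQBTv

Answer: cUiSvnlvQBTv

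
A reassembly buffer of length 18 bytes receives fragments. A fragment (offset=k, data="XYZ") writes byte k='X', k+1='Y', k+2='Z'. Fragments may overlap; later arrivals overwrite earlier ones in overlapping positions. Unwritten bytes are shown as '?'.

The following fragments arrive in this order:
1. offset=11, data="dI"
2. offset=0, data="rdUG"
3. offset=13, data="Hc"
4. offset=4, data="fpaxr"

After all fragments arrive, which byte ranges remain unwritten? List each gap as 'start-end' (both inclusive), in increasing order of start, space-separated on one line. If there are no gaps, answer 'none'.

Fragment 1: offset=11 len=2
Fragment 2: offset=0 len=4
Fragment 3: offset=13 len=2
Fragment 4: offset=4 len=5
Gaps: 9-10 15-17

Answer: 9-10 15-17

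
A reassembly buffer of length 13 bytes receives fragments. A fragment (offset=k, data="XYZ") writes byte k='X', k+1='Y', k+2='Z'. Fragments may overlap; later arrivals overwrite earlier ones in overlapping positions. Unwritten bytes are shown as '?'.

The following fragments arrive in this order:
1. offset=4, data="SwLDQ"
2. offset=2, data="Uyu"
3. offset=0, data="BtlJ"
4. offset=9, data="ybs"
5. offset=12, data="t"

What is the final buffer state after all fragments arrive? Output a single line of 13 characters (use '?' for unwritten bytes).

Fragment 1: offset=4 data="SwLDQ" -> buffer=????SwLDQ????
Fragment 2: offset=2 data="Uyu" -> buffer=??UyuwLDQ????
Fragment 3: offset=0 data="BtlJ" -> buffer=BtlJuwLDQ????
Fragment 4: offset=9 data="ybs" -> buffer=BtlJuwLDQybs?
Fragment 5: offset=12 data="t" -> buffer=BtlJuwLDQybst

Answer: BtlJuwLDQybst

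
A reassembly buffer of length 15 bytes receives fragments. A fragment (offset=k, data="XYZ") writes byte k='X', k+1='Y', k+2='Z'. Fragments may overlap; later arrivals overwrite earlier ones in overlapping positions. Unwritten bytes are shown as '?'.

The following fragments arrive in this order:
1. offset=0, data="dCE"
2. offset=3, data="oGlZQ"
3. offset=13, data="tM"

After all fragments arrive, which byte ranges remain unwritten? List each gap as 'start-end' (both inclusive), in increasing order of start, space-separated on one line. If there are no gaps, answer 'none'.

Answer: 8-12

Derivation:
Fragment 1: offset=0 len=3
Fragment 2: offset=3 len=5
Fragment 3: offset=13 len=2
Gaps: 8-12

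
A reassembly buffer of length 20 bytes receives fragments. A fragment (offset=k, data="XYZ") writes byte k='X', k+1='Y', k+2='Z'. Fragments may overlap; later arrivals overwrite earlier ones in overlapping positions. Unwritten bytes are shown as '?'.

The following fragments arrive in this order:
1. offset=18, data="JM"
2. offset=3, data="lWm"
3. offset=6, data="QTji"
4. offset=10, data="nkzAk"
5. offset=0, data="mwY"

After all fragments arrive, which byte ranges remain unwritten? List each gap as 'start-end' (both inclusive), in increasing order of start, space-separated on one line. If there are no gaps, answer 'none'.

Fragment 1: offset=18 len=2
Fragment 2: offset=3 len=3
Fragment 3: offset=6 len=4
Fragment 4: offset=10 len=5
Fragment 5: offset=0 len=3
Gaps: 15-17

Answer: 15-17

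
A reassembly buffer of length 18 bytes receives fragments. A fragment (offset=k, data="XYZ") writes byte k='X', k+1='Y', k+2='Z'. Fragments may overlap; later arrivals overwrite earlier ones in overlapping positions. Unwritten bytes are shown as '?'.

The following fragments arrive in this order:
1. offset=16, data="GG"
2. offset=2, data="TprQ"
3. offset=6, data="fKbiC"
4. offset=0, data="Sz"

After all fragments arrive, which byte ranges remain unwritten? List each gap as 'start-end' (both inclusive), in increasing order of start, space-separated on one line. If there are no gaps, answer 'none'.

Answer: 11-15

Derivation:
Fragment 1: offset=16 len=2
Fragment 2: offset=2 len=4
Fragment 3: offset=6 len=5
Fragment 4: offset=0 len=2
Gaps: 11-15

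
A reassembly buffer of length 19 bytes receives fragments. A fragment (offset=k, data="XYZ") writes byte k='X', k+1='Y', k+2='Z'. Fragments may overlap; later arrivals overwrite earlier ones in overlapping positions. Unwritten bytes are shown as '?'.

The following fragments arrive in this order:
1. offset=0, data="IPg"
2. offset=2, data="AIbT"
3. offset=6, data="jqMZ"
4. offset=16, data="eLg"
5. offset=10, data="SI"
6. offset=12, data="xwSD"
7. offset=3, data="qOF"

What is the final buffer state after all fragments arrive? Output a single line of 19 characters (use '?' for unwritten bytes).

Answer: IPAqOFjqMZSIxwSDeLg

Derivation:
Fragment 1: offset=0 data="IPg" -> buffer=IPg????????????????
Fragment 2: offset=2 data="AIbT" -> buffer=IPAIbT?????????????
Fragment 3: offset=6 data="jqMZ" -> buffer=IPAIbTjqMZ?????????
Fragment 4: offset=16 data="eLg" -> buffer=IPAIbTjqMZ??????eLg
Fragment 5: offset=10 data="SI" -> buffer=IPAIbTjqMZSI????eLg
Fragment 6: offset=12 data="xwSD" -> buffer=IPAIbTjqMZSIxwSDeLg
Fragment 7: offset=3 data="qOF" -> buffer=IPAqOFjqMZSIxwSDeLg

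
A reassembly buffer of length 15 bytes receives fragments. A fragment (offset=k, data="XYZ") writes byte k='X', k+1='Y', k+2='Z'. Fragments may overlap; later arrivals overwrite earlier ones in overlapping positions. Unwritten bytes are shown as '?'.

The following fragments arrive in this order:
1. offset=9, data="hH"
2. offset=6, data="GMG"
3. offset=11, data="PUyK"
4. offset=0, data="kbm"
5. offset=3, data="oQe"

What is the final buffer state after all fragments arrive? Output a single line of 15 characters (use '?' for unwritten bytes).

Answer: kbmoQeGMGhHPUyK

Derivation:
Fragment 1: offset=9 data="hH" -> buffer=?????????hH????
Fragment 2: offset=6 data="GMG" -> buffer=??????GMGhH????
Fragment 3: offset=11 data="PUyK" -> buffer=??????GMGhHPUyK
Fragment 4: offset=0 data="kbm" -> buffer=kbm???GMGhHPUyK
Fragment 5: offset=3 data="oQe" -> buffer=kbmoQeGMGhHPUyK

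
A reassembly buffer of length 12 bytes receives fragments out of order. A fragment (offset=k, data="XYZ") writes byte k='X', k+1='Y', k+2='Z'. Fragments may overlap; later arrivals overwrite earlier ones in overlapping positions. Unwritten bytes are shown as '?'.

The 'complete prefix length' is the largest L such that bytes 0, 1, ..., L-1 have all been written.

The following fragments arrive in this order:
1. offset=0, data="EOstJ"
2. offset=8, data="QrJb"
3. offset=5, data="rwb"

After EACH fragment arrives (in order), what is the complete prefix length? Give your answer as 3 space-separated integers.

Answer: 5 5 12

Derivation:
Fragment 1: offset=0 data="EOstJ" -> buffer=EOstJ??????? -> prefix_len=5
Fragment 2: offset=8 data="QrJb" -> buffer=EOstJ???QrJb -> prefix_len=5
Fragment 3: offset=5 data="rwb" -> buffer=EOstJrwbQrJb -> prefix_len=12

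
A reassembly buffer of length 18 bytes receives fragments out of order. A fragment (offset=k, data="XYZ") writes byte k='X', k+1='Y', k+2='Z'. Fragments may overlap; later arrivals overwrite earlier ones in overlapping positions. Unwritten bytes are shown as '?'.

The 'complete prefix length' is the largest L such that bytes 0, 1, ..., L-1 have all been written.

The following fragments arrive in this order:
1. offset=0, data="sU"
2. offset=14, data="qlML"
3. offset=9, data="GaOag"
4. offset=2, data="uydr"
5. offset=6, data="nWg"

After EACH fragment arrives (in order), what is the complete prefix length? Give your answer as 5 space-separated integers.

Fragment 1: offset=0 data="sU" -> buffer=sU???????????????? -> prefix_len=2
Fragment 2: offset=14 data="qlML" -> buffer=sU????????????qlML -> prefix_len=2
Fragment 3: offset=9 data="GaOag" -> buffer=sU???????GaOagqlML -> prefix_len=2
Fragment 4: offset=2 data="uydr" -> buffer=sUuydr???GaOagqlML -> prefix_len=6
Fragment 5: offset=6 data="nWg" -> buffer=sUuydrnWgGaOagqlML -> prefix_len=18

Answer: 2 2 2 6 18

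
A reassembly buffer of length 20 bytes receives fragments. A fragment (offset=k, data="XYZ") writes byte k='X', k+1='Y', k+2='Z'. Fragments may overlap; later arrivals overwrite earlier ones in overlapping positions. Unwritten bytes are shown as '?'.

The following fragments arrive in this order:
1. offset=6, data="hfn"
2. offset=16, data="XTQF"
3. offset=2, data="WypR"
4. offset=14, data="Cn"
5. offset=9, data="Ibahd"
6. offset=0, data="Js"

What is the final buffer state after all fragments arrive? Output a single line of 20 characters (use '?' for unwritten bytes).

Fragment 1: offset=6 data="hfn" -> buffer=??????hfn???????????
Fragment 2: offset=16 data="XTQF" -> buffer=??????hfn???????XTQF
Fragment 3: offset=2 data="WypR" -> buffer=??WypRhfn???????XTQF
Fragment 4: offset=14 data="Cn" -> buffer=??WypRhfn?????CnXTQF
Fragment 5: offset=9 data="Ibahd" -> buffer=??WypRhfnIbahdCnXTQF
Fragment 6: offset=0 data="Js" -> buffer=JsWypRhfnIbahdCnXTQF

Answer: JsWypRhfnIbahdCnXTQF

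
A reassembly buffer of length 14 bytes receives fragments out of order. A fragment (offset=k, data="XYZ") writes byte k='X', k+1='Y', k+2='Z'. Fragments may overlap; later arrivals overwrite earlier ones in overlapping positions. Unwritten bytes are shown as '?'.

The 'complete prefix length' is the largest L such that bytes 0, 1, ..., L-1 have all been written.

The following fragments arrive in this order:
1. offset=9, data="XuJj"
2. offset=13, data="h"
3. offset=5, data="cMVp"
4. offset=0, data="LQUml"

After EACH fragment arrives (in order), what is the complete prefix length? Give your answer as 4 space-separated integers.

Fragment 1: offset=9 data="XuJj" -> buffer=?????????XuJj? -> prefix_len=0
Fragment 2: offset=13 data="h" -> buffer=?????????XuJjh -> prefix_len=0
Fragment 3: offset=5 data="cMVp" -> buffer=?????cMVpXuJjh -> prefix_len=0
Fragment 4: offset=0 data="LQUml" -> buffer=LQUmlcMVpXuJjh -> prefix_len=14

Answer: 0 0 0 14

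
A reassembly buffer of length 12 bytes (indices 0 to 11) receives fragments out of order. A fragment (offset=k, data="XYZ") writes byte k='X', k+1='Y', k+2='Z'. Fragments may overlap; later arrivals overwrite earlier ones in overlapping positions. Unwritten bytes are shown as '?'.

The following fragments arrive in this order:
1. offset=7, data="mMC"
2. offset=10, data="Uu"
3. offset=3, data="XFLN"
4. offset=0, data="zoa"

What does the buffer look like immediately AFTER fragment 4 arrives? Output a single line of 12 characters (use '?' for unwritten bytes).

Fragment 1: offset=7 data="mMC" -> buffer=???????mMC??
Fragment 2: offset=10 data="Uu" -> buffer=???????mMCUu
Fragment 3: offset=3 data="XFLN" -> buffer=???XFLNmMCUu
Fragment 4: offset=0 data="zoa" -> buffer=zoaXFLNmMCUu

Answer: zoaXFLNmMCUu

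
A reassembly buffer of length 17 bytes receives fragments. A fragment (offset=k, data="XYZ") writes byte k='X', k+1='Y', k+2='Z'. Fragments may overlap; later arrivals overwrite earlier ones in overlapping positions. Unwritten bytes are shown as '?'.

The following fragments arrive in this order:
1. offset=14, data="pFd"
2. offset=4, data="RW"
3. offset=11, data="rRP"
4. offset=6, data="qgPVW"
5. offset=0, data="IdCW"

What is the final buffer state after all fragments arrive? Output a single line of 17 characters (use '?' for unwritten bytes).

Fragment 1: offset=14 data="pFd" -> buffer=??????????????pFd
Fragment 2: offset=4 data="RW" -> buffer=????RW????????pFd
Fragment 3: offset=11 data="rRP" -> buffer=????RW?????rRPpFd
Fragment 4: offset=6 data="qgPVW" -> buffer=????RWqgPVWrRPpFd
Fragment 5: offset=0 data="IdCW" -> buffer=IdCWRWqgPVWrRPpFd

Answer: IdCWRWqgPVWrRPpFd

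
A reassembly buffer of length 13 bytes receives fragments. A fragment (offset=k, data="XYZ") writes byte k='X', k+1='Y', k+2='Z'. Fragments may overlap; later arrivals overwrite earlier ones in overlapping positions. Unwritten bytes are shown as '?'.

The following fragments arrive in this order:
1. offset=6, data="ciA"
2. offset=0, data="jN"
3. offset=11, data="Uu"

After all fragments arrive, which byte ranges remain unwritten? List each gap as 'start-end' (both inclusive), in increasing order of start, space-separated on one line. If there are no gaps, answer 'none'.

Fragment 1: offset=6 len=3
Fragment 2: offset=0 len=2
Fragment 3: offset=11 len=2
Gaps: 2-5 9-10

Answer: 2-5 9-10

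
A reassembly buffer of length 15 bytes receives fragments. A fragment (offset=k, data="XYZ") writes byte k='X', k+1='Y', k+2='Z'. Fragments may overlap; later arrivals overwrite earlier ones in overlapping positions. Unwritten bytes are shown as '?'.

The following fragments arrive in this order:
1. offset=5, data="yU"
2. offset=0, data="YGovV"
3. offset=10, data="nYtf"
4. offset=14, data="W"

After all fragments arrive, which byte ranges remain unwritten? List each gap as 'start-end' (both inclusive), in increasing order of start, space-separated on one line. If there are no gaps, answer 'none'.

Answer: 7-9

Derivation:
Fragment 1: offset=5 len=2
Fragment 2: offset=0 len=5
Fragment 3: offset=10 len=4
Fragment 4: offset=14 len=1
Gaps: 7-9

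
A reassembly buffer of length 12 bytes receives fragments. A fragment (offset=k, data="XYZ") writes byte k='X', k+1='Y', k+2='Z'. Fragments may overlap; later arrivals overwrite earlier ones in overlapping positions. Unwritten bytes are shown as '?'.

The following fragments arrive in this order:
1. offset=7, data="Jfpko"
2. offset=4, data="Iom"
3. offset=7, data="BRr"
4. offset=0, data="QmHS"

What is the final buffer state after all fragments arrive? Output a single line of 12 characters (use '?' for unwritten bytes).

Answer: QmHSIomBRrko

Derivation:
Fragment 1: offset=7 data="Jfpko" -> buffer=???????Jfpko
Fragment 2: offset=4 data="Iom" -> buffer=????IomJfpko
Fragment 3: offset=7 data="BRr" -> buffer=????IomBRrko
Fragment 4: offset=0 data="QmHS" -> buffer=QmHSIomBRrko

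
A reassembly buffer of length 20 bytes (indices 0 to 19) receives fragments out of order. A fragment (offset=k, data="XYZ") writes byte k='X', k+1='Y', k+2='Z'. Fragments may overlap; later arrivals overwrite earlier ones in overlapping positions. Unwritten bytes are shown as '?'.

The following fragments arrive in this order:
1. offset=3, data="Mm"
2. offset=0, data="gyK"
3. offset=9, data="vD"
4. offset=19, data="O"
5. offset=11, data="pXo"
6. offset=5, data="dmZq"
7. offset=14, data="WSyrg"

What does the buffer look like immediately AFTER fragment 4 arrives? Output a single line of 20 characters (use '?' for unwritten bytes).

Answer: gyKMm????vD????????O

Derivation:
Fragment 1: offset=3 data="Mm" -> buffer=???Mm???????????????
Fragment 2: offset=0 data="gyK" -> buffer=gyKMm???????????????
Fragment 3: offset=9 data="vD" -> buffer=gyKMm????vD?????????
Fragment 4: offset=19 data="O" -> buffer=gyKMm????vD????????O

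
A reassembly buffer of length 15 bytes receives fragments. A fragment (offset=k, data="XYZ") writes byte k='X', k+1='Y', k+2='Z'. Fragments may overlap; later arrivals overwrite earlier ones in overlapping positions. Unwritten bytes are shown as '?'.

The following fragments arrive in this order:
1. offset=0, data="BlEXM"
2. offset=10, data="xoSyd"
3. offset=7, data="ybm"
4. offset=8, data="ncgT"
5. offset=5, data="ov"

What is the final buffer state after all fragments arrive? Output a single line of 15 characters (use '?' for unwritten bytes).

Fragment 1: offset=0 data="BlEXM" -> buffer=BlEXM??????????
Fragment 2: offset=10 data="xoSyd" -> buffer=BlEXM?????xoSyd
Fragment 3: offset=7 data="ybm" -> buffer=BlEXM??ybmxoSyd
Fragment 4: offset=8 data="ncgT" -> buffer=BlEXM??yncgTSyd
Fragment 5: offset=5 data="ov" -> buffer=BlEXMovyncgTSyd

Answer: BlEXMovyncgTSyd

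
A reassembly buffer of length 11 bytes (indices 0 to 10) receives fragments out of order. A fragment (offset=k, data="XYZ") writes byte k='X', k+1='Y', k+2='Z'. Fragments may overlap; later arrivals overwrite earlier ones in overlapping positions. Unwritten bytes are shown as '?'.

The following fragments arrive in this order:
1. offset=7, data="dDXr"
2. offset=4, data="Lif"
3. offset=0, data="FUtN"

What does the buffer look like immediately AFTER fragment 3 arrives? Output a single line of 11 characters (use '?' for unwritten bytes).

Fragment 1: offset=7 data="dDXr" -> buffer=???????dDXr
Fragment 2: offset=4 data="Lif" -> buffer=????LifdDXr
Fragment 3: offset=0 data="FUtN" -> buffer=FUtNLifdDXr

Answer: FUtNLifdDXr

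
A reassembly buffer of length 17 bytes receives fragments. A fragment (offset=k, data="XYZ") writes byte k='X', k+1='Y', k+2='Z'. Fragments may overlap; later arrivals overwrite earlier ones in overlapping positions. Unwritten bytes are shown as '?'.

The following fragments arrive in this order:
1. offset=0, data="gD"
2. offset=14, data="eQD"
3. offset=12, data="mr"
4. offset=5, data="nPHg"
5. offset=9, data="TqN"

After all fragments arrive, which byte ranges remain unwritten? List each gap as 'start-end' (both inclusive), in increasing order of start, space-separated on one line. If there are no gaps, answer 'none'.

Fragment 1: offset=0 len=2
Fragment 2: offset=14 len=3
Fragment 3: offset=12 len=2
Fragment 4: offset=5 len=4
Fragment 5: offset=9 len=3
Gaps: 2-4

Answer: 2-4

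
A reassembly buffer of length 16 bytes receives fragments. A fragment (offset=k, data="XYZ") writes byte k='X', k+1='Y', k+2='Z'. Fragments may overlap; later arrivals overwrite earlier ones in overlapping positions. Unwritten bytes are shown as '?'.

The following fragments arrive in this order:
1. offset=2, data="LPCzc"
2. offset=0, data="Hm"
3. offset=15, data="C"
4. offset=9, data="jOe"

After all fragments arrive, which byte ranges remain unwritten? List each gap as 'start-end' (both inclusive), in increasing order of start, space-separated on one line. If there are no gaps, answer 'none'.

Answer: 7-8 12-14

Derivation:
Fragment 1: offset=2 len=5
Fragment 2: offset=0 len=2
Fragment 3: offset=15 len=1
Fragment 4: offset=9 len=3
Gaps: 7-8 12-14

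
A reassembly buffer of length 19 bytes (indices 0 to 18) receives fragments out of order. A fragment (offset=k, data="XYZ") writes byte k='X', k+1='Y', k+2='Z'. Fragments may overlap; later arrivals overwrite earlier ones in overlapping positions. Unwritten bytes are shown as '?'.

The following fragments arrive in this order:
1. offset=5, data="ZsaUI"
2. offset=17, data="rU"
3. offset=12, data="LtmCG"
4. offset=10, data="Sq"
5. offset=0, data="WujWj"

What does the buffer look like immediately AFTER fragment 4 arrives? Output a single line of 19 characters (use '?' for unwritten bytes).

Answer: ?????ZsaUISqLtmCGrU

Derivation:
Fragment 1: offset=5 data="ZsaUI" -> buffer=?????ZsaUI?????????
Fragment 2: offset=17 data="rU" -> buffer=?????ZsaUI???????rU
Fragment 3: offset=12 data="LtmCG" -> buffer=?????ZsaUI??LtmCGrU
Fragment 4: offset=10 data="Sq" -> buffer=?????ZsaUISqLtmCGrU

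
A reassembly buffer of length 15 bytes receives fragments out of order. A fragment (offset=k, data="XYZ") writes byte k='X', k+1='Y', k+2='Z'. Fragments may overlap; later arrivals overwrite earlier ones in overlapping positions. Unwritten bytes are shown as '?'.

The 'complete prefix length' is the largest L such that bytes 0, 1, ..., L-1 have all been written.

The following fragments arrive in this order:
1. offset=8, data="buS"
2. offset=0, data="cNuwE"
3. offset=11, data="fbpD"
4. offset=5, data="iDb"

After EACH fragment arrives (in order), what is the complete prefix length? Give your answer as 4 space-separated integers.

Answer: 0 5 5 15

Derivation:
Fragment 1: offset=8 data="buS" -> buffer=????????buS???? -> prefix_len=0
Fragment 2: offset=0 data="cNuwE" -> buffer=cNuwE???buS???? -> prefix_len=5
Fragment 3: offset=11 data="fbpD" -> buffer=cNuwE???buSfbpD -> prefix_len=5
Fragment 4: offset=5 data="iDb" -> buffer=cNuwEiDbbuSfbpD -> prefix_len=15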